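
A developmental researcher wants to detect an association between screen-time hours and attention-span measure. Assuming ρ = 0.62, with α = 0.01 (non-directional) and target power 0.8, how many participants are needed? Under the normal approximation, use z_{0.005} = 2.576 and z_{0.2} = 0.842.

n = 26

Fisher's z: C = ½·ln((1+r)/(1−r)) = ½·ln(4.2632) = 0.7250.
n = ((z_{α/2} + z_β)/C)² + 3.
(2.576 + 0.842) / 0.7250 = 3.418 / 0.7250 = 4.714.
n = 4.714² + 3 = 22.23 + 3 = 25.2.
Round up.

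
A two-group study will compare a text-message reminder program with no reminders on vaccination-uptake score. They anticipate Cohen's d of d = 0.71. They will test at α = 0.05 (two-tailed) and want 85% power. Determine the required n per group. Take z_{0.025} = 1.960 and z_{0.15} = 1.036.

n = 36 per group

For two independent groups with equal n: n = 2·((z_{α/2} + z_β) / d)².
z_{α/2} + z_β = 1.960 + 1.036 = 2.996.
n = 2 × (2.996 / 0.71)² = 2 × 4.220² = 2 × 17.81 = 35.6.
Round up to the next whole participant.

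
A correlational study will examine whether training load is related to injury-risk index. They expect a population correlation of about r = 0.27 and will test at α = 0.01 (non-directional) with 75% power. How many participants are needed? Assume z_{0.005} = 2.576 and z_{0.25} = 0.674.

n = 141

Fisher's z: C = ½·ln((1+r)/(1−r)) = ½·ln(1.7397) = 0.2769.
n = ((z_{α/2} + z_β)/C)² + 3.
(2.576 + 0.674) / 0.2769 = 3.250 / 0.2769 = 11.737.
n = 11.737² + 3 = 137.76 + 3 = 140.8.
Round up.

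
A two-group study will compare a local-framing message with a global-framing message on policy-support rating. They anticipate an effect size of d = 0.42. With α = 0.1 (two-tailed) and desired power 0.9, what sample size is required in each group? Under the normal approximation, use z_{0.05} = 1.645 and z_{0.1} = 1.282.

For two independent groups with equal n: n = 2·((z_{α/2} + z_β) / d)².
z_{α/2} + z_β = 1.645 + 1.282 = 2.927.
n = 2 × (2.927 / 0.42)² = 2 × 6.969² = 2 × 48.57 = 97.1.
Round up to the next whole participant.

n = 98 per group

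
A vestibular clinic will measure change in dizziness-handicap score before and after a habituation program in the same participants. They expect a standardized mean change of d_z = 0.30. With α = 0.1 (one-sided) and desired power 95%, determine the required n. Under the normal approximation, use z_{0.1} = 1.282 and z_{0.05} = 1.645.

n = 96 pairs

For a paired (one-sample on differences) test: n = ((z_{α} + z_β) / d)².
z_{α} + z_β = 1.282 + 1.645 = 2.927.
n = (2.927 / 0.30)² = 9.757² = 95.19.
Round up.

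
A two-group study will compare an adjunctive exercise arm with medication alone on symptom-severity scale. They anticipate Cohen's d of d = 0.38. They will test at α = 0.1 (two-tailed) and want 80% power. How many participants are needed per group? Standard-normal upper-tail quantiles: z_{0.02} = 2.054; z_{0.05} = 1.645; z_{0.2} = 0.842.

For two independent groups with equal n: n = 2·((z_{α/2} + z_β) / d)².
z_{α/2} + z_β = 1.645 + 0.842 = 2.487.
n = 2 × (2.487 / 0.38)² = 2 × 6.545² = 2 × 42.83 = 85.7.
Round up to the next whole participant.

n = 86 per group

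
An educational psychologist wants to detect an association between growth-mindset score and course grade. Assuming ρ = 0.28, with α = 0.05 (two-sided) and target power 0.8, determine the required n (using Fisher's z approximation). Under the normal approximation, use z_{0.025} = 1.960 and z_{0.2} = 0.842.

n = 98

Fisher's z: C = ½·ln((1+r)/(1−r)) = ½·ln(1.7778) = 0.2877.
n = ((z_{α/2} + z_β)/C)² + 3.
(1.960 + 0.842) / 0.2877 = 2.802 / 0.2877 = 9.739.
n = 9.739² + 3 = 94.85 + 3 = 97.9.
Round up.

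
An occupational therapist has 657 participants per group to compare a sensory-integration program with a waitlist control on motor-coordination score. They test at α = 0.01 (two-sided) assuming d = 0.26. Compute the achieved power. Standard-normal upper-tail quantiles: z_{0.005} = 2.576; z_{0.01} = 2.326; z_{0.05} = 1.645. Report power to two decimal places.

power ≈ 0.98

For two equal groups, power = Φ(d·√(n/2) − z_{α/2}).
d·√(n/2) = 0.26 × √(657/2) = 0.26 × 18.125 = 4.712.
z_β = 4.712 − 2.576 = 2.136.
Power = Φ(2.136) = 0.984.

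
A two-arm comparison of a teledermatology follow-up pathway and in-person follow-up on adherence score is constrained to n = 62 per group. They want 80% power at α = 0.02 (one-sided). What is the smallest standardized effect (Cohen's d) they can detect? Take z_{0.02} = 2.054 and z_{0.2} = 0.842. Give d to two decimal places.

For two independent groups of n = 62 each: d_min = (z_{α} + z_β)·√(2/n).
z-sum = 2.054 + 0.842 = 2.896.
d_min = 2.896 × √(2/62) = 2.896 × 0.1796 = 0.520.

d_min ≈ 0.52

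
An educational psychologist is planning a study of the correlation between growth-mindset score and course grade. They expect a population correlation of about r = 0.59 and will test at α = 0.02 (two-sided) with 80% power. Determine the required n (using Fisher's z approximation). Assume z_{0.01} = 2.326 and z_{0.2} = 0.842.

n = 25

Fisher's z: C = ½·ln((1+r)/(1−r)) = ½·ln(3.8780) = 0.6777.
n = ((z_{α/2} + z_β)/C)² + 3.
(2.326 + 0.842) / 0.6777 = 3.168 / 0.6777 = 4.675.
n = 4.675² + 3 = 21.85 + 3 = 24.9.
Round up.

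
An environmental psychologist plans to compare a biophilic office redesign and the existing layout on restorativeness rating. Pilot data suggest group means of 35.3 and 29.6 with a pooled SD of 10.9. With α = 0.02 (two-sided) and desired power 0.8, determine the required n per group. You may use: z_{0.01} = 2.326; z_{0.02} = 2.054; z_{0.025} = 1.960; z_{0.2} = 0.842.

n = 74 per group

Cohen's d = |M₁ − M₂| / SD_pooled = |35.3 − 29.6| / 10.9 = 5.7 / 10.9 = 0.523.
For two independent groups with equal n: n = 2·((z_{α/2} + z_β) / d)².
z_{α/2} + z_β = 2.326 + 0.842 = 3.168.
n = 2 × (3.168 / 0.523)² = 2 × 6.057² = 2 × 36.69 = 73.4.
Round up to the next whole participant.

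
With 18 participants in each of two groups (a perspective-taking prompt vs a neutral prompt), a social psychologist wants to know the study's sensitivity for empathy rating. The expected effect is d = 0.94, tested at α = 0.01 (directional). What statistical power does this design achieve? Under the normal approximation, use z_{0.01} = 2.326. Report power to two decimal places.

For two equal groups, power = Φ(d·√(n/2) − z_{α}).
d·√(n/2) = 0.94 × √(18/2) = 0.94 × 3.000 = 2.820.
z_β = 2.820 − 2.326 = 0.494.
Power = Φ(0.494) = 0.689.

power ≈ 0.69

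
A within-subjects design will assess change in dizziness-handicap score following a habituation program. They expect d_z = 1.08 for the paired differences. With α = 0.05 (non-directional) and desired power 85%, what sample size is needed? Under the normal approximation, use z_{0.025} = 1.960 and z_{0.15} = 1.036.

For a paired (one-sample on differences) test: n = ((z_{α/2} + z_β) / d)².
z_{α/2} + z_β = 1.960 + 1.036 = 2.996.
n = (2.996 / 1.08)² = 2.774² = 7.70.
Round up.

n = 8 pairs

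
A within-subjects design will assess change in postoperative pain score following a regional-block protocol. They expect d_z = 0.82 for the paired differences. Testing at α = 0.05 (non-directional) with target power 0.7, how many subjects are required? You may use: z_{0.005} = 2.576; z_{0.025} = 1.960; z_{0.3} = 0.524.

n = 10 pairs

For a paired (one-sample on differences) test: n = ((z_{α/2} + z_β) / d)².
z_{α/2} + z_β = 1.960 + 0.524 = 2.484.
n = (2.484 / 0.82)² = 3.029² = 9.18.
Round up.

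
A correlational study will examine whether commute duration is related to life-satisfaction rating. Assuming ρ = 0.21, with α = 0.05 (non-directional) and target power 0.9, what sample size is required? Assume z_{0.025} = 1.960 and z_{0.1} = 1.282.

Fisher's z: C = ½·ln((1+r)/(1−r)) = ½·ln(1.5316) = 0.2132.
n = ((z_{α/2} + z_β)/C)² + 3.
(1.960 + 1.282) / 0.2132 = 3.242 / 0.2132 = 15.206.
n = 15.206² + 3 = 231.23 + 3 = 234.2.
Round up.

n = 235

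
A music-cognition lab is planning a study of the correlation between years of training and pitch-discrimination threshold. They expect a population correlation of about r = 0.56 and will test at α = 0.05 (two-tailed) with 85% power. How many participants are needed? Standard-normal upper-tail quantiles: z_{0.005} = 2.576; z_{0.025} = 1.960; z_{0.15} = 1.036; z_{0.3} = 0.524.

Fisher's z: C = ½·ln((1+r)/(1−r)) = ½·ln(3.5455) = 0.6328.
n = ((z_{α/2} + z_β)/C)² + 3.
(1.960 + 1.036) / 0.6328 = 2.996 / 0.6328 = 4.735.
n = 4.735² + 3 = 22.42 + 3 = 25.4.
Round up.

n = 26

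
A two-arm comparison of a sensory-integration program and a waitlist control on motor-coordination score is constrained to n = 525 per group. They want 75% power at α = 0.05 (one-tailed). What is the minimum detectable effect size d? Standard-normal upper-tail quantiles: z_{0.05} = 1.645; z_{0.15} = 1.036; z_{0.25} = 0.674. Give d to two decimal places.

d_min ≈ 0.14

For two independent groups of n = 525 each: d_min = (z_{α} + z_β)·√(2/n).
z-sum = 1.645 + 0.674 = 2.319.
d_min = 2.319 × √(2/525) = 2.319 × 0.0617 = 0.143.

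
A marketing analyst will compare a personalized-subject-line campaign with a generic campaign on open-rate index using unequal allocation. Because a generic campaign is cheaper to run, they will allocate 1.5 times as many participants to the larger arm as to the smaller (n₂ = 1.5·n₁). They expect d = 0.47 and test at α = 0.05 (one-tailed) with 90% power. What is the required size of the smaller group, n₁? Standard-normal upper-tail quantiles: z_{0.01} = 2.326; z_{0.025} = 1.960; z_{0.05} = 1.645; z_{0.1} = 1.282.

With allocation ratio k = n₂/n₁ = 1.5, Var(x̄₁−x̄₂) = σ²(1/n₁ + 1/(k·n₁)) = σ²·(k+1)/(k·n₁).
So n₁ = (1 + 1/k)·((z_{α} + z_β)/d)² = 1.667 × (2.927/0.47)².
n₁ = 1.667 × 38.78 = 64.6.
Round up: n₁ = 65, giving n₂ = ⌈1.5 × 65⌉ = ⌈97.5⌉ = 98.

n₁ = 65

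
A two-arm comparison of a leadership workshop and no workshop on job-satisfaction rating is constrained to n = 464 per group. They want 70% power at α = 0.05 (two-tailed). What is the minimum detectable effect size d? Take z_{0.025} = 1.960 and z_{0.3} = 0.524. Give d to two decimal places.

d_min ≈ 0.16

For two independent groups of n = 464 each: d_min = (z_{α/2} + z_β)·√(2/n).
z-sum = 1.960 + 0.524 = 2.484.
d_min = 2.484 × √(2/464) = 2.484 × 0.0657 = 0.163.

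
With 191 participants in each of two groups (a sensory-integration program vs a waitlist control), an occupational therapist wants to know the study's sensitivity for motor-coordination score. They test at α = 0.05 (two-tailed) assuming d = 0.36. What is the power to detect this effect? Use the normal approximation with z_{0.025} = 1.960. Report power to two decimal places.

For two equal groups, power = Φ(d·√(n/2) − z_{α/2}).
d·√(n/2) = 0.36 × √(191/2) = 0.36 × 9.772 = 3.518.
z_β = 3.518 − 1.960 = 1.558.
Power = Φ(1.558) = 0.940.

power ≈ 0.94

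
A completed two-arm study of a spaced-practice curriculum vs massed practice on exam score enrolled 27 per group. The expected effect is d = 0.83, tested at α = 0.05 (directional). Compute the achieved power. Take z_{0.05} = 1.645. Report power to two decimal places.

power ≈ 0.92

For two equal groups, power = Φ(d·√(n/2) − z_{α}).
d·√(n/2) = 0.83 × √(27/2) = 0.83 × 3.674 = 3.050.
z_β = 3.050 − 1.645 = 1.405.
Power = Φ(1.405) = 0.920.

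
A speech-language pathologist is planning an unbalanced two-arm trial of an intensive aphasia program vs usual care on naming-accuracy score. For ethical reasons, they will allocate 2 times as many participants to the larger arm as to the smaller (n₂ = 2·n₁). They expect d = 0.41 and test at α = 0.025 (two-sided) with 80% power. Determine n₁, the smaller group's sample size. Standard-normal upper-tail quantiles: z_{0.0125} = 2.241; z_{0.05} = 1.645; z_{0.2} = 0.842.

With allocation ratio k = n₂/n₁ = 2, Var(x̄₁−x̄₂) = σ²(1/n₁ + 1/(k·n₁)) = σ²·(k+1)/(k·n₁).
So n₁ = (1 + 1/k)·((z_{α/2} + z_β)/d)² = 1.500 × (3.083/0.41)².
n₁ = 1.500 × 56.54 = 84.8.
Round up: n₁ = 85, giving n₂ = 2 × 85 = 170.

n₁ = 85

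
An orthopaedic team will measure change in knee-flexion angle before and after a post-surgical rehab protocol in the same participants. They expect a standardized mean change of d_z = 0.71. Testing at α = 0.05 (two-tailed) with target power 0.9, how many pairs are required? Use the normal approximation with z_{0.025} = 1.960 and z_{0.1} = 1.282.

For a paired (one-sample on differences) test: n = ((z_{α/2} + z_β) / d)².
z_{α/2} + z_β = 1.960 + 1.282 = 3.242.
n = (3.242 / 0.71)² = 4.566² = 20.85.
Round up.

n = 21 pairs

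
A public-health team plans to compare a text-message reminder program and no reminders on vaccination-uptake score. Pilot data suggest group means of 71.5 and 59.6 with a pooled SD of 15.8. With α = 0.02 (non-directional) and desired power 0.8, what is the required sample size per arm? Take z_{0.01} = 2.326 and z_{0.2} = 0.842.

n = 36 per group

Cohen's d = |M₁ − M₂| / SD_pooled = |71.5 − 59.6| / 15.8 = 11.9 / 15.8 = 0.753.
For two independent groups with equal n: n = 2·((z_{α/2} + z_β) / d)².
z_{α/2} + z_β = 2.326 + 0.842 = 3.168.
n = 2 × (3.168 / 0.753)² = 2 × 4.207² = 2 × 17.70 = 35.4.
Round up to the next whole participant.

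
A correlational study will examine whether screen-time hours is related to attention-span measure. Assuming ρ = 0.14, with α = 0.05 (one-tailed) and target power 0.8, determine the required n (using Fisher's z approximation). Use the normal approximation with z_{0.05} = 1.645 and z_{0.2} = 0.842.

n = 315

Fisher's z: C = ½·ln((1+r)/(1−r)) = ½·ln(1.3256) = 0.1409.
n = ((z_{α} + z_β)/C)² + 3.
(1.645 + 0.842) / 0.1409 = 2.487 / 0.1409 = 17.651.
n = 17.651² + 3 = 311.55 + 3 = 314.6.
Round up.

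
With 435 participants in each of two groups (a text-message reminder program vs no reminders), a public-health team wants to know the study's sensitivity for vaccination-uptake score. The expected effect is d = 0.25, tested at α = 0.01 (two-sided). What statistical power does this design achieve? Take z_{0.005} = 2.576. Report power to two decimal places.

For two equal groups, power = Φ(d·√(n/2) − z_{α/2}).
d·√(n/2) = 0.25 × √(435/2) = 0.25 × 14.748 = 3.687.
z_β = 3.687 − 2.576 = 1.111.
Power = Φ(1.111) = 0.867.

power ≈ 0.87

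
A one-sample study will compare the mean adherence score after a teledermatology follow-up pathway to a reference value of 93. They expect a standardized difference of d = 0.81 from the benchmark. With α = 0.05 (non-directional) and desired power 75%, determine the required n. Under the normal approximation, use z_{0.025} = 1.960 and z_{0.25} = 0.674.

n = 11

For a one-sample test: n = ((z_{α/2} + z_β) / d)².
z_{α/2} + z_β = 1.960 + 0.674 = 2.634.
n = (2.634 / 0.81)² = 3.252² = 10.57.
Round up.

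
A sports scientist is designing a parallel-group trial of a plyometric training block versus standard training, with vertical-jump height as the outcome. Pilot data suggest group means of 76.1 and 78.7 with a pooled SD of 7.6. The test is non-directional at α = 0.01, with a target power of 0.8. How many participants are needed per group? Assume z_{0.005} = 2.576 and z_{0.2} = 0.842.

Cohen's d = |M₁ − M₂| / SD_pooled = |76.1 − 78.7| / 7.6 = 2.6 / 7.6 = 0.342.
For two independent groups with equal n: n = 2·((z_{α/2} + z_β) / d)².
z_{α/2} + z_β = 2.576 + 0.842 = 3.418.
n = 2 × (3.418 / 0.342)² = 2 × 9.994² = 2 × 99.88 = 199.8.
Round up to the next whole participant.

n = 200 per group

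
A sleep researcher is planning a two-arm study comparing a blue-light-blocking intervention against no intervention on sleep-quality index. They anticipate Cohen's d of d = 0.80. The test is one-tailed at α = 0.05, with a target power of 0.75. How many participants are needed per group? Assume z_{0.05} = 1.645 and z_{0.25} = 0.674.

For two independent groups with equal n: n = 2·((z_{α} + z_β) / d)².
z_{α} + z_β = 1.645 + 0.674 = 2.319.
n = 2 × (2.319 / 0.80)² = 2 × 2.899² = 2 × 8.40 = 16.8.
Round up to the next whole participant.

n = 17 per group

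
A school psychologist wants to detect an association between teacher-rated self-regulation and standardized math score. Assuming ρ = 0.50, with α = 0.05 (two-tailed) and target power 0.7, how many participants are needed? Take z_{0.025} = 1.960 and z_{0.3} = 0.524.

n = 24

Fisher's z: C = ½·ln((1+r)/(1−r)) = ½·ln(3.0000) = 0.5493.
n = ((z_{α/2} + z_β)/C)² + 3.
(1.960 + 0.524) / 0.5493 = 2.484 / 0.5493 = 4.522.
n = 4.522² + 3 = 20.45 + 3 = 23.4.
Round up.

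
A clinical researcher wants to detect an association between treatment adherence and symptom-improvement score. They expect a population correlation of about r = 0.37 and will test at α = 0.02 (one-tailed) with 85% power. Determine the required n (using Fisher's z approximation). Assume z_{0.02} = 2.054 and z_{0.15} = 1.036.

Fisher's z: C = ½·ln((1+r)/(1−r)) = ½·ln(2.1746) = 0.3884.
n = ((z_{α} + z_β)/C)² + 3.
(2.054 + 1.036) / 0.3884 = 3.090 / 0.3884 = 7.956.
n = 7.956² + 3 = 63.29 + 3 = 66.3.
Round up.

n = 67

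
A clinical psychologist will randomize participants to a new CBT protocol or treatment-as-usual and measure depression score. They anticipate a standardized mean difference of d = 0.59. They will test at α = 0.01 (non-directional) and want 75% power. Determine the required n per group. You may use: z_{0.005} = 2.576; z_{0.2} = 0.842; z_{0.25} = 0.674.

For two independent groups with equal n: n = 2·((z_{α/2} + z_β) / d)².
z_{α/2} + z_β = 2.576 + 0.674 = 3.250.
n = 2 × (3.250 / 0.59)² = 2 × 5.508² = 2 × 30.34 = 60.7.
Round up to the next whole participant.

n = 61 per group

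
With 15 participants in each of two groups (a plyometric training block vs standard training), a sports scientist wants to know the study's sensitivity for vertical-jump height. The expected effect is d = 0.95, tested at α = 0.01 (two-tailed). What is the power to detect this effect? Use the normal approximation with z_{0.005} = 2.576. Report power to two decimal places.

For two equal groups, power = Φ(d·√(n/2) − z_{α/2}).
d·√(n/2) = 0.95 × √(15/2) = 0.95 × 2.739 = 2.602.
z_β = 2.602 − 2.576 = 0.026.
Power = Φ(0.026) = 0.510.

power ≈ 0.51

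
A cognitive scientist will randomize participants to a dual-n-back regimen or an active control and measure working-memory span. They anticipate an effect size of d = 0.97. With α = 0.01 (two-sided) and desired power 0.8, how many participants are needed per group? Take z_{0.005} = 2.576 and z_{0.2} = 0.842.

For two independent groups with equal n: n = 2·((z_{α/2} + z_β) / d)².
z_{α/2} + z_β = 2.576 + 0.842 = 3.418.
n = 2 × (3.418 / 0.97)² = 2 × 3.524² = 2 × 12.42 = 24.8.
Round up to the next whole participant.

n = 25 per group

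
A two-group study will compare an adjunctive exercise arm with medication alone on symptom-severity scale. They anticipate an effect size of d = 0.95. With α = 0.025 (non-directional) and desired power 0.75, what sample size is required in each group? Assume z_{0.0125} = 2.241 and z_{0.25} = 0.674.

For two independent groups with equal n: n = 2·((z_{α/2} + z_β) / d)².
z_{α/2} + z_β = 2.241 + 0.674 = 2.915.
n = 2 × (2.915 / 0.95)² = 2 × 3.068² = 2 × 9.42 = 18.8.
Round up to the next whole participant.

n = 19 per group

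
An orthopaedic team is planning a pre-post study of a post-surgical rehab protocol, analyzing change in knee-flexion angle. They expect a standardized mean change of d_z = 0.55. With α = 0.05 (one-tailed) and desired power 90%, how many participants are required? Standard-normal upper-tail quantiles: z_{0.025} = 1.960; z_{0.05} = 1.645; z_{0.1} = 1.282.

n = 29 pairs

For a paired (one-sample on differences) test: n = ((z_{α} + z_β) / d)².
z_{α} + z_β = 1.645 + 1.282 = 2.927.
n = (2.927 / 0.55)² = 5.322² = 28.32.
Round up.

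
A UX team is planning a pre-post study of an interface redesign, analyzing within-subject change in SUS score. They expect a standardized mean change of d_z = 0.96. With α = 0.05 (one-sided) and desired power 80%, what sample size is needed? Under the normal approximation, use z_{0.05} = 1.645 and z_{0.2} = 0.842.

For a paired (one-sample on differences) test: n = ((z_{α} + z_β) / d)².
z_{α} + z_β = 1.645 + 0.842 = 2.487.
n = (2.487 / 0.96)² = 2.591² = 6.71.
Round up.

n = 7 pairs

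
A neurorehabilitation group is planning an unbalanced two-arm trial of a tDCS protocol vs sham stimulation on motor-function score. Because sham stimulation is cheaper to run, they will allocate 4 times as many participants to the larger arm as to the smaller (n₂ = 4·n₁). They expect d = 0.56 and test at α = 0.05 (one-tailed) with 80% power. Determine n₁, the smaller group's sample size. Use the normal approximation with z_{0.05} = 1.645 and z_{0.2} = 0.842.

With allocation ratio k = n₂/n₁ = 4, Var(x̄₁−x̄₂) = σ²(1/n₁ + 1/(k·n₁)) = σ²·(k+1)/(k·n₁).
So n₁ = (1 + 1/k)·((z_{α} + z_β)/d)² = 1.250 × (2.487/0.56)².
n₁ = 1.250 × 19.72 = 24.7.
Round up: n₁ = 25, giving n₂ = 4 × 25 = 100.

n₁ = 25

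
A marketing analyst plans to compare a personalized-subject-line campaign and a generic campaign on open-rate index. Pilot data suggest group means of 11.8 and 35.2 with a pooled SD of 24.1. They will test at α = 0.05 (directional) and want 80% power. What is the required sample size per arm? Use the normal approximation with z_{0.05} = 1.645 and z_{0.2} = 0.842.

n = 14 per group

Cohen's d = |M₁ − M₂| / SD_pooled = |11.8 − 35.2| / 24.1 = 23.4 / 24.1 = 0.971.
For two independent groups with equal n: n = 2·((z_{α} + z_β) / d)².
z_{α} + z_β = 1.645 + 0.842 = 2.487.
n = 2 × (2.487 / 0.971)² = 2 × 2.561² = 2 × 6.56 = 13.1.
Round up to the next whole participant.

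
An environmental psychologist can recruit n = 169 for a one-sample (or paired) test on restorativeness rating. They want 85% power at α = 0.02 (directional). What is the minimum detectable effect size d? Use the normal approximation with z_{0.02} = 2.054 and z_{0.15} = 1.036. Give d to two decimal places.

For a single sample (or paired design) of n = 169: d_min = (z_{α} + z_β)/√n.
z-sum = 2.054 + 1.036 = 3.090.
d_min = 3.090 / √169 = 3.090 / 13.000 = 0.238.

d_min ≈ 0.24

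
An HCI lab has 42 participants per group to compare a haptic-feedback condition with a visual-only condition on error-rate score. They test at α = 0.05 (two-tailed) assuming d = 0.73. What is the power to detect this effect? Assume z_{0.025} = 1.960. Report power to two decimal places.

power ≈ 0.92

For two equal groups, power = Φ(d·√(n/2) − z_{α/2}).
d·√(n/2) = 0.73 × √(42/2) = 0.73 × 4.583 = 3.345.
z_β = 3.345 − 1.960 = 1.385.
Power = Φ(1.385) = 0.917.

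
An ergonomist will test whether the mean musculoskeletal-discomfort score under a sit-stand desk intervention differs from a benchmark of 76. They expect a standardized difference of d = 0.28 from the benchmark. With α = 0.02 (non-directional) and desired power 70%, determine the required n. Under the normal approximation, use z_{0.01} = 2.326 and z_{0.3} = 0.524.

n = 104

For a one-sample test: n = ((z_{α/2} + z_β) / d)².
z_{α/2} + z_β = 2.326 + 0.524 = 2.850.
n = (2.850 / 0.28)² = 10.179² = 103.60.
Round up.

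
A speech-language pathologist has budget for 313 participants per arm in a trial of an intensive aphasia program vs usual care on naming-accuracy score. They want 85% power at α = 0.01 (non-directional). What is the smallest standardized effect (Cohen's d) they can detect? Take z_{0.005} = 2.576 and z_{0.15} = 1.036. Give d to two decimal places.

d_min ≈ 0.29

For two independent groups of n = 313 each: d_min = (z_{α/2} + z_β)·√(2/n).
z-sum = 2.576 + 1.036 = 3.612.
d_min = 3.612 × √(2/313) = 3.612 × 0.0799 = 0.289.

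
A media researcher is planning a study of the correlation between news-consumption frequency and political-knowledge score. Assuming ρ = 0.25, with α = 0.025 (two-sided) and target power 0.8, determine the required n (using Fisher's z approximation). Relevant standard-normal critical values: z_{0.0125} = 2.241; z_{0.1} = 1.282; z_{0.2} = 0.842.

Fisher's z: C = ½·ln((1+r)/(1−r)) = ½·ln(1.6667) = 0.2554.
n = ((z_{α/2} + z_β)/C)² + 3.
(2.241 + 0.842) / 0.2554 = 3.083 / 0.2554 = 12.071.
n = 12.071² + 3 = 145.72 + 3 = 148.7.
Round up.

n = 149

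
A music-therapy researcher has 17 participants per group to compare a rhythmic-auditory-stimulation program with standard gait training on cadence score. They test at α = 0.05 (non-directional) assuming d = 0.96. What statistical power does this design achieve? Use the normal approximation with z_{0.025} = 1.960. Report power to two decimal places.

power ≈ 0.80

For two equal groups, power = Φ(d·√(n/2) − z_{α/2}).
d·√(n/2) = 0.96 × √(17/2) = 0.96 × 2.915 = 2.799.
z_β = 2.799 − 1.960 = 0.839.
Power = Φ(0.839) = 0.799.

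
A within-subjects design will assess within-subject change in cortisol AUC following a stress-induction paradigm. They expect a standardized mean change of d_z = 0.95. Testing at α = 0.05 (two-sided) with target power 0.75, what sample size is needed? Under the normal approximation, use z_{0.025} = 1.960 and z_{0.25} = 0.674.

For a paired (one-sample on differences) test: n = ((z_{α/2} + z_β) / d)².
z_{α/2} + z_β = 1.960 + 0.674 = 2.634.
n = (2.634 / 0.95)² = 2.773² = 7.69.
Round up.

n = 8 pairs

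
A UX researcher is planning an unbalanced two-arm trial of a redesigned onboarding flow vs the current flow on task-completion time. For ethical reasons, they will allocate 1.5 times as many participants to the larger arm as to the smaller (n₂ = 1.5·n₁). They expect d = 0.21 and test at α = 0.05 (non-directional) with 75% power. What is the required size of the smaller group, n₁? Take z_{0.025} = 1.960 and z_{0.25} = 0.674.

With allocation ratio k = n₂/n₁ = 1.5, Var(x̄₁−x̄₂) = σ²(1/n₁ + 1/(k·n₁)) = σ²·(k+1)/(k·n₁).
So n₁ = (1 + 1/k)·((z_{α/2} + z_β)/d)² = 1.667 × (2.634/0.21)².
n₁ = 1.667 × 157.32 = 262.2.
Round up: n₁ = 263, giving n₂ = ⌈1.5 × 263⌉ = ⌈394.5⌉ = 395.

n₁ = 263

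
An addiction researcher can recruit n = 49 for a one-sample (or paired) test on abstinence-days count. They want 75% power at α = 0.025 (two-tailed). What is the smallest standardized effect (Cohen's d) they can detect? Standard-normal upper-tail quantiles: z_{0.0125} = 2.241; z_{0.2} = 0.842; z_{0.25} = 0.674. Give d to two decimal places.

For a single sample (or paired design) of n = 49: d_min = (z_{α/2} + z_β)/√n.
z-sum = 2.241 + 0.674 = 2.915.
d_min = 2.915 / √49 = 2.915 / 7.000 = 0.416.

d_min ≈ 0.42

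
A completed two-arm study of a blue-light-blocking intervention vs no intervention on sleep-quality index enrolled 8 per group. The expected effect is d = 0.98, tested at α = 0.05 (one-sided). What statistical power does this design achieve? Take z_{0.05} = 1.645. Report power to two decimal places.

power ≈ 0.62

For two equal groups, power = Φ(d·√(n/2) − z_{α}).
d·√(n/2) = 0.98 × √(8/2) = 0.98 × 2.000 = 1.960.
z_β = 1.960 − 1.645 = 0.315.
Power = Φ(0.315) = 0.624.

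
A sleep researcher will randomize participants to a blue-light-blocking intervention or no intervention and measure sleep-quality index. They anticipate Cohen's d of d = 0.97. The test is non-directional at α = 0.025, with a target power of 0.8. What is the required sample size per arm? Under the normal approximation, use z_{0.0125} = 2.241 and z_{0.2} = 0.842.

n = 21 per group

For two independent groups with equal n: n = 2·((z_{α/2} + z_β) / d)².
z_{α/2} + z_β = 2.241 + 0.842 = 3.083.
n = 2 × (3.083 / 0.97)² = 2 × 3.178² = 2 × 10.10 = 20.2.
Round up to the next whole participant.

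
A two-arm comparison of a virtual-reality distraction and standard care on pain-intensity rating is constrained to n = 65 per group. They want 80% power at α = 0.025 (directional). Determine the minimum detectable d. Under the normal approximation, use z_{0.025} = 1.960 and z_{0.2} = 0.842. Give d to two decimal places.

For two independent groups of n = 65 each: d_min = (z_{α} + z_β)·√(2/n).
z-sum = 1.960 + 0.842 = 2.802.
d_min = 2.802 × √(2/65) = 2.802 × 0.1754 = 0.492.

d_min ≈ 0.49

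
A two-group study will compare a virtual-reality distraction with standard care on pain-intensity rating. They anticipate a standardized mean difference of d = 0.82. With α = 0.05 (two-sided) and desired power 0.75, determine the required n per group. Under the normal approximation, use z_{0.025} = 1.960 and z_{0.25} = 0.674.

For two independent groups with equal n: n = 2·((z_{α/2} + z_β) / d)².
z_{α/2} + z_β = 1.960 + 0.674 = 2.634.
n = 2 × (2.634 / 0.82)² = 2 × 3.212² = 2 × 10.32 = 20.6.
Round up to the next whole participant.

n = 21 per group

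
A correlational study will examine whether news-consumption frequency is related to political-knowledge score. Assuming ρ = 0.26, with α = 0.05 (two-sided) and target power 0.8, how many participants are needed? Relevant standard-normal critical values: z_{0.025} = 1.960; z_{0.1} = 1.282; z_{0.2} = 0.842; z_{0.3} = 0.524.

n = 114

Fisher's z: C = ½·ln((1+r)/(1−r)) = ½·ln(1.7027) = 0.2661.
n = ((z_{α/2} + z_β)/C)² + 3.
(1.960 + 0.842) / 0.2661 = 2.802 / 0.2661 = 10.530.
n = 10.530² + 3 = 110.88 + 3 = 113.9.
Round up.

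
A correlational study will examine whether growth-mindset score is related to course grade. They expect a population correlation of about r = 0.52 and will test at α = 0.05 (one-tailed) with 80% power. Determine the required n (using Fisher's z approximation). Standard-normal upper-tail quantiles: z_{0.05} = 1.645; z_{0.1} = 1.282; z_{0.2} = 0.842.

n = 22

Fisher's z: C = ½·ln((1+r)/(1−r)) = ½·ln(3.1667) = 0.5763.
n = ((z_{α} + z_β)/C)² + 3.
(1.645 + 0.842) / 0.5763 = 2.487 / 0.5763 = 4.315.
n = 4.315² + 3 = 18.62 + 3 = 21.6.
Round up.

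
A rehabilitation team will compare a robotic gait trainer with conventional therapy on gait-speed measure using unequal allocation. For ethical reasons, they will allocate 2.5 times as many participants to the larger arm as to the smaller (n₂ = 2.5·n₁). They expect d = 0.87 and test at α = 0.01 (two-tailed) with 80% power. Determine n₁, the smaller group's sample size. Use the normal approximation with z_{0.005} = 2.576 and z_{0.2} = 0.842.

n₁ = 22

With allocation ratio k = n₂/n₁ = 2.5, Var(x̄₁−x̄₂) = σ²(1/n₁ + 1/(k·n₁)) = σ²·(k+1)/(k·n₁).
So n₁ = (1 + 1/k)·((z_{α/2} + z_β)/d)² = 1.400 × (3.418/0.87)².
n₁ = 1.400 × 15.43 = 21.6.
Round up: n₁ = 22, giving n₂ = 2.5 × 22 = 55.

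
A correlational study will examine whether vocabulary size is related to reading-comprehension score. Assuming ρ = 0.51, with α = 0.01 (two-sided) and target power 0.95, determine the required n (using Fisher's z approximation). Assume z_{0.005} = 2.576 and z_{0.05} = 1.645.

Fisher's z: C = ½·ln((1+r)/(1−r)) = ½·ln(3.0816) = 0.5627.
n = ((z_{α/2} + z_β)/C)² + 3.
(2.576 + 1.645) / 0.5627 = 4.221 / 0.5627 = 7.501.
n = 7.501² + 3 = 56.27 + 3 = 59.3.
Round up.

n = 60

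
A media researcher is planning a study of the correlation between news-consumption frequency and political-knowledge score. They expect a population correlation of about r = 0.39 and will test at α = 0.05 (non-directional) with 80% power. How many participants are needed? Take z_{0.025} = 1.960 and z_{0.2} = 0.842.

Fisher's z: C = ½·ln((1+r)/(1−r)) = ½·ln(2.2787) = 0.4118.
n = ((z_{α/2} + z_β)/C)² + 3.
(1.960 + 0.842) / 0.4118 = 2.802 / 0.4118 = 6.804.
n = 6.804² + 3 = 46.30 + 3 = 49.3.
Round up.

n = 50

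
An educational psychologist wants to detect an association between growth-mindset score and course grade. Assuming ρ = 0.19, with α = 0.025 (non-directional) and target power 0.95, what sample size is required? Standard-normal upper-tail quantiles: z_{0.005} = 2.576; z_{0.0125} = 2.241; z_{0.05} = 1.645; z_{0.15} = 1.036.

Fisher's z: C = ½·ln((1+r)/(1−r)) = ½·ln(1.4691) = 0.1923.
n = ((z_{α/2} + z_β)/C)² + 3.
(2.241 + 1.645) / 0.1923 = 3.886 / 0.1923 = 20.208.
n = 20.208² + 3 = 408.36 + 3 = 411.4.
Round up.

n = 412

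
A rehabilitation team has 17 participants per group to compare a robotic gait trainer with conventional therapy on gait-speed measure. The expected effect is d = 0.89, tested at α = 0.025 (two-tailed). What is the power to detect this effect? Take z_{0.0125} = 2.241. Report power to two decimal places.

For two equal groups, power = Φ(d·√(n/2) − z_{α/2}).
d·√(n/2) = 0.89 × √(17/2) = 0.89 × 2.915 = 2.595.
z_β = 2.595 − 2.241 = 0.354.
Power = Φ(0.354) = 0.638.

power ≈ 0.64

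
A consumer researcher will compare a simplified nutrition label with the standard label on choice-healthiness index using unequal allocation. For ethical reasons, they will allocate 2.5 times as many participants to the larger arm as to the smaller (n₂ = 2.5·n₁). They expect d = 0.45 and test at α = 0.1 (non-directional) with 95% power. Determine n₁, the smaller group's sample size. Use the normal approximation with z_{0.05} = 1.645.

n₁ = 75

With allocation ratio k = n₂/n₁ = 2.5, Var(x̄₁−x̄₂) = σ²(1/n₁ + 1/(k·n₁)) = σ²·(k+1)/(k·n₁).
So n₁ = (1 + 1/k)·((z_{α/2} + z_β)/d)² = 1.400 × (3.290/0.45)².
n₁ = 1.400 × 53.45 = 74.8.
Round up: n₁ = 75, giving n₂ = ⌈2.5 × 75⌉ = ⌈187.5⌉ = 188.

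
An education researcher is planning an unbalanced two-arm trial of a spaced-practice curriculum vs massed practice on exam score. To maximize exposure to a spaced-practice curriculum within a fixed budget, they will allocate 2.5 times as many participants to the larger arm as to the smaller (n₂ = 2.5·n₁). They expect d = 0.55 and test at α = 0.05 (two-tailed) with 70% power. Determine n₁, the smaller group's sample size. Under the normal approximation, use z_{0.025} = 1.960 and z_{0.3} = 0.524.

With allocation ratio k = n₂/n₁ = 2.5, Var(x̄₁−x̄₂) = σ²(1/n₁ + 1/(k·n₁)) = σ²·(k+1)/(k·n₁).
So n₁ = (1 + 1/k)·((z_{α/2} + z_β)/d)² = 1.400 × (2.484/0.55)².
n₁ = 1.400 × 20.40 = 28.6.
Round up: n₁ = 29, giving n₂ = ⌈2.5 × 29⌉ = ⌈72.5⌉ = 73.

n₁ = 29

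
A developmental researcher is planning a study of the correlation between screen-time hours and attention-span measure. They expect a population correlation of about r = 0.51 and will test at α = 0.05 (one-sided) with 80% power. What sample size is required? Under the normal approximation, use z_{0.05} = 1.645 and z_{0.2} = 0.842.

n = 23

Fisher's z: C = ½·ln((1+r)/(1−r)) = ½·ln(3.0816) = 0.5627.
n = ((z_{α} + z_β)/C)² + 3.
(1.645 + 0.842) / 0.5627 = 2.487 / 0.5627 = 4.420.
n = 4.420² + 3 = 19.53 + 3 = 22.5.
Round up.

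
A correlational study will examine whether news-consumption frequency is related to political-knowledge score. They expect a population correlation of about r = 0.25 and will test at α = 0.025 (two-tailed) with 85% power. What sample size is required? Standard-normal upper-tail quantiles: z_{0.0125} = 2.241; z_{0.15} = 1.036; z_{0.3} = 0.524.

Fisher's z: C = ½·ln((1+r)/(1−r)) = ½·ln(1.6667) = 0.2554.
n = ((z_{α/2} + z_β)/C)² + 3.
(2.241 + 1.036) / 0.2554 = 3.277 / 0.2554 = 12.831.
n = 12.831² + 3 = 164.63 + 3 = 167.6.
Round up.

n = 168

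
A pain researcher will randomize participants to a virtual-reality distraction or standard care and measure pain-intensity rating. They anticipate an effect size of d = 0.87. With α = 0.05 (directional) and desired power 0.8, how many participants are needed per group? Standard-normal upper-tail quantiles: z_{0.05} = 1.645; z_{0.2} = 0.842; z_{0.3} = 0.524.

n = 17 per group

For two independent groups with equal n: n = 2·((z_{α} + z_β) / d)².
z_{α} + z_β = 1.645 + 0.842 = 2.487.
n = 2 × (2.487 / 0.87)² = 2 × 2.859² = 2 × 8.17 = 16.3.
Round up to the next whole participant.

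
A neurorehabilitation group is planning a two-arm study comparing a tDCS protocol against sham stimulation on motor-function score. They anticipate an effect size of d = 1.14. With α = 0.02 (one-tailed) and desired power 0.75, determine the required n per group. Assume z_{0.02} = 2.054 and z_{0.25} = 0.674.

n = 12 per group

For two independent groups with equal n: n = 2·((z_{α} + z_β) / d)².
z_{α} + z_β = 2.054 + 0.674 = 2.728.
n = 2 × (2.728 / 1.14)² = 2 × 2.393² = 2 × 5.73 = 11.5.
Round up to the next whole participant.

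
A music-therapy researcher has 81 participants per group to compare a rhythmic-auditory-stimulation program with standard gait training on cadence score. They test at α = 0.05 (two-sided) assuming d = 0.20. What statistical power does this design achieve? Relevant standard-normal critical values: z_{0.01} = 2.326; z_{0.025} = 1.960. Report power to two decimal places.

power ≈ 0.25

For two equal groups, power = Φ(d·√(n/2) − z_{α/2}).
d·√(n/2) = 0.20 × √(81/2) = 0.20 × 6.364 = 1.273.
z_β = 1.273 − 1.960 = -0.687.
Power = Φ(-0.687) = 0.246.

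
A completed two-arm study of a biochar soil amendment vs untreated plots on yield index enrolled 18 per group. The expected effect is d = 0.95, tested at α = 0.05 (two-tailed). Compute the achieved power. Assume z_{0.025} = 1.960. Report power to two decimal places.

power ≈ 0.81

For two equal groups, power = Φ(d·√(n/2) − z_{α/2}).
d·√(n/2) = 0.95 × √(18/2) = 0.95 × 3.000 = 2.850.
z_β = 2.850 − 1.960 = 0.890.
Power = Φ(0.890) = 0.813.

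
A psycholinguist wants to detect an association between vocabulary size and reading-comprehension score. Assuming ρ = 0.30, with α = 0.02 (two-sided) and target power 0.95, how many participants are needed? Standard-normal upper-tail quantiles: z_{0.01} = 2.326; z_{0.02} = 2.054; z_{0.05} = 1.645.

n = 168

Fisher's z: C = ½·ln((1+r)/(1−r)) = ½·ln(1.8571) = 0.3095.
n = ((z_{α/2} + z_β)/C)² + 3.
(2.326 + 1.645) / 0.3095 = 3.971 / 0.3095 = 12.830.
n = 12.830² + 3 = 164.62 + 3 = 167.6.
Round up.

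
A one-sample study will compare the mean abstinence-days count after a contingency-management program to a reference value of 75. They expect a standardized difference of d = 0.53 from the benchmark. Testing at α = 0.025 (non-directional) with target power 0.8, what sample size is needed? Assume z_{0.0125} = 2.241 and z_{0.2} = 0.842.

n = 34

For a one-sample test: n = ((z_{α/2} + z_β) / d)².
z_{α/2} + z_β = 2.241 + 0.842 = 3.083.
n = (3.083 / 0.53)² = 5.817² = 33.84.
Round up.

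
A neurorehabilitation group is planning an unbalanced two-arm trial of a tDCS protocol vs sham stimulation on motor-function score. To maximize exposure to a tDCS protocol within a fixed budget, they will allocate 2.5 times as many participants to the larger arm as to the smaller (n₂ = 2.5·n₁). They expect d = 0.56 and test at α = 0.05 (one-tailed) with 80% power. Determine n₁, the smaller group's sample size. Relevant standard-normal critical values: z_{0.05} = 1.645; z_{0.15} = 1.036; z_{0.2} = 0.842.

With allocation ratio k = n₂/n₁ = 2.5, Var(x̄₁−x̄₂) = σ²(1/n₁ + 1/(k·n₁)) = σ²·(k+1)/(k·n₁).
So n₁ = (1 + 1/k)·((z_{α} + z_β)/d)² = 1.400 × (2.487/0.56)².
n₁ = 1.400 × 19.72 = 27.6.
Round up: n₁ = 28, giving n₂ = 2.5 × 28 = 70.

n₁ = 28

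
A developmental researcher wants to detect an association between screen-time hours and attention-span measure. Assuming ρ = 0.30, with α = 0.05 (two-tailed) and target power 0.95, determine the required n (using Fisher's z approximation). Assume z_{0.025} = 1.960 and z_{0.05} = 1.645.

n = 139

Fisher's z: C = ½·ln((1+r)/(1−r)) = ½·ln(1.8571) = 0.3095.
n = ((z_{α/2} + z_β)/C)² + 3.
(1.960 + 1.645) / 0.3095 = 3.605 / 0.3095 = 11.648.
n = 11.648² + 3 = 135.67 + 3 = 138.7.
Round up.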